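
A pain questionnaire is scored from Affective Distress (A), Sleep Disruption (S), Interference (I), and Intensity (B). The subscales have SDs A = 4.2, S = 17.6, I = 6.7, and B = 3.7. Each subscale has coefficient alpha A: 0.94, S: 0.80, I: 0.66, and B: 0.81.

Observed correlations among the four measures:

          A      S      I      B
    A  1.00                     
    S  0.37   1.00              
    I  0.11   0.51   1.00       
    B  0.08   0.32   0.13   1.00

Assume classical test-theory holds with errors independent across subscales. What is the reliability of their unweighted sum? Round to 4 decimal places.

0.8691

Var(A+S+I+B) = 4.2² + 17.6² + 6.7² + 3.7² + 2·[4.2·17.6·0.37 + 4.2·6.7·0.11 + 4.2·3.7·0.08 + 17.6·6.7·0.51 + 17.6·3.7·0.32 + 6.7·3.7·0.13] = 385.98 + 231.779 = 617.759.
Because errors are independent across components, Cov(Tᵢ,Tⱼ) = Cov(Xᵢ,Xⱼ); the off-diagonal part of the true-score variance is the same as above.
True-score variance = [4.2²·0.94 + 17.6²·0.80 + 6.7²·0.66 + 3.7²·0.81] + 231.779 = 305.106 + 231.779 = 536.885.
Reliability = 536.885 / 617.759 = 0.8691.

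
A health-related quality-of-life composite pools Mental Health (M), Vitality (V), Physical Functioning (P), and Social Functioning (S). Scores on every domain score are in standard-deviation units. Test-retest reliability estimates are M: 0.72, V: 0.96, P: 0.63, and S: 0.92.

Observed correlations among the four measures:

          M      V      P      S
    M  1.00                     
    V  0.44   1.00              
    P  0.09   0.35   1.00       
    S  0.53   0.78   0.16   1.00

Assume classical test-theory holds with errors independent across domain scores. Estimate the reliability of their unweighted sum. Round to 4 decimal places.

0.9115

Var(M+V+P+S) = 4 + 2·[0.44 + 0.09 + 0.53 + 0.35 + 0.78 + 0.16] = 4 + 4.7 = 8.7.
Because errors are independent across components, Cov(Tᵢ,Tⱼ) = Cov(Xᵢ,Xⱼ); the off-diagonal part of the true-score variance is the same as above.
True-score variance = [0.72 + 0.96 + 0.63 + 0.92] + 4.7 = 3.23 + 4.7 = 7.93.
Reliability = 7.93 / 8.7 = 0.9115.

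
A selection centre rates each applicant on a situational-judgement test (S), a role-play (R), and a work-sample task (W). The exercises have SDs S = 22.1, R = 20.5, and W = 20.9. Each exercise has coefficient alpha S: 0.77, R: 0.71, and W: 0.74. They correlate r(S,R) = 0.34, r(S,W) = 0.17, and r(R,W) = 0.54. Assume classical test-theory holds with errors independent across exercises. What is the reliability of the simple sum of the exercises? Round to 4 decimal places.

0.8470

Var(S+R+W) = 22.1² + 20.5² + 20.9² + 2·[22.1·20.5·0.34 + 22.1·20.9·0.17 + 20.5·20.9·0.54] = 1345.47 + 927.843 = 2273.31.
With uncorrelated errors the cross-covariances are all true-score covariance, so they carry over unchanged; only the diagonal terms shrink to ρᵢσᵢ².
True-score variance = [22.1²·0.77 + 20.5²·0.71 + 20.9²·0.74] + 927.843 = 997.693 + 927.843 = 1925.54.
Reliability = 1925.54 / 2273.31 = 0.8470.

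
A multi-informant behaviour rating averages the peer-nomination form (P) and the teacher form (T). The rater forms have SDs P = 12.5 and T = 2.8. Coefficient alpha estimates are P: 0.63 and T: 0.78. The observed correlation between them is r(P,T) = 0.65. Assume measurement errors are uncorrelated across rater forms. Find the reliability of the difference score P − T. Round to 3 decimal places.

Var(P−T) = 12.5² + 2.8² − 2·12.5·2.8·0.65 = 164.09 − 45.5 = 118.59.
With uncorrelated errors the cross-covariances are all true-score covariance, so they carry over unchanged; only the diagonal terms shrink to ρᵢσᵢ².
True-score variance = [12.5²·0.63 + 2.8²·0.78] − 45.5 = 104.553 − 45.5 = 59.0527.
Reliability = 59.0527 / 118.59 = 0.498.

0.498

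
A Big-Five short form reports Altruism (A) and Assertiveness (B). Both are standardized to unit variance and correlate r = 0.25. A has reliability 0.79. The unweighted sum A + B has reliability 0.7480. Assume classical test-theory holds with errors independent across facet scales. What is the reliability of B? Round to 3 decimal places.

Var(A+B) = 2 + 2·0.25 = 2.500.
True-score variance = ρ_A + ρ_B + 2·0.25, so 0.7480 = (0.79 + ρ_B + 0.50) / 2.500.
ρ_B = 0.7480·2.500 − 0.79 − 0.50 = 0.580.

0.580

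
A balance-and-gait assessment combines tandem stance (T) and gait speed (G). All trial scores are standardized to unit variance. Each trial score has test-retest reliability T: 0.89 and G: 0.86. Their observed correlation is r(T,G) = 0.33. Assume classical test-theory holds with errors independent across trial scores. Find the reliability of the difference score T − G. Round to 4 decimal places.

0.8134

Var(T−G) = 1 + 1 − 2·0.33 = 2 − 0.66 = 1.34.
Because errors are independent across components, Cov(Tᵢ,Tⱼ) = Cov(Xᵢ,Xⱼ); the off-diagonal part of the true-score variance is the same as above.
True-score variance = [0.89 + 0.86] − 0.66 = 1.75 − 0.66 = 1.09.
Reliability = 1.09 / 1.34 = 0.8134.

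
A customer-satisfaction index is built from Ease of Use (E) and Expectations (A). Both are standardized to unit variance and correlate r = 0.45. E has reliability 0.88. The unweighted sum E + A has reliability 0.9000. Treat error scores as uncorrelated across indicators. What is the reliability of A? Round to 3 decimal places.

0.830

Var(E+A) = 2 + 2·0.45 = 2.900.
True-score variance = ρ_E + ρ_A + 2·0.45, so 0.9000 = (0.88 + ρ_A + 0.90) / 2.900.
ρ_A = 0.9000·2.900 − 0.88 − 0.90 = 0.830.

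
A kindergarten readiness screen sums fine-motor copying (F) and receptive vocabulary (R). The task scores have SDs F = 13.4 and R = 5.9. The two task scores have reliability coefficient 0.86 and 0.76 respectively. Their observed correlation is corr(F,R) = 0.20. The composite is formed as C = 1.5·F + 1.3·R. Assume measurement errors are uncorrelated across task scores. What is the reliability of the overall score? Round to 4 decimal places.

0.8652

Var(C) = 1.5²·13.4² + 1.3²·5.9² + 2·[1.95·13.4·5.9·0.20] = 462.839 + 61.6668 = 524.506.
With uncorrelated errors the cross-covariances are all true-score covariance, so they carry over unchanged; only the diagonal terms shrink to ρᵢσᵢ².
True-score variance = [1.5²·13.4²·0.86 + 1.3²·5.9²·0.76] + 61.6668 = 392.159 + 61.6668 = 453.825.
Reliability = 453.825 / 524.506 = 0.8652.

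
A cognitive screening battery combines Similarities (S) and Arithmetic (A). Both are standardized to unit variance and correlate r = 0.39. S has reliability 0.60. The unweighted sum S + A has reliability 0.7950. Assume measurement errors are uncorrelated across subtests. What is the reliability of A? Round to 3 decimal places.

Var(S+A) = 2 + 2·0.39 = 2.780.
True-score variance = ρ_S + ρ_A + 2·0.39, so 0.7950 = (0.60 + ρ_A + 0.78) / 2.780.
ρ_A = 0.7950·2.780 − 0.60 − 0.78 = 0.830.

0.830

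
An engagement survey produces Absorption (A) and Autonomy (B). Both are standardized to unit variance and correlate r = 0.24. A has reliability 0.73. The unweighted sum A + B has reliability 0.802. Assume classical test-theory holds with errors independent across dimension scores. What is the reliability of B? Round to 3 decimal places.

Var(A+B) = 2 + 2·0.24 = 2.480.
True-score variance = ρ_A + ρ_B + 2·0.24, so 0.802 = (0.73 + ρ_B + 0.48) / 2.480.
ρ_B = 0.802·2.480 − 0.73 − 0.48 = 0.779.

0.779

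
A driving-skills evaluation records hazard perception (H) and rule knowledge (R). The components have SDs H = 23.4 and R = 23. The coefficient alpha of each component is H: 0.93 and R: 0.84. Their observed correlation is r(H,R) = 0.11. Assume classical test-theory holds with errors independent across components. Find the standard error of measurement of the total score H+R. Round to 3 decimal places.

11.089

Var(total) = 1076.56 + 118.404 = 1194.96.
True-score variance = 953.591 + 118.404 = 1071.99, so reliability = 0.8971.
Error variance = 1194.96 − 1071.99 = 122.969; SEM = √122.969 = 11.089.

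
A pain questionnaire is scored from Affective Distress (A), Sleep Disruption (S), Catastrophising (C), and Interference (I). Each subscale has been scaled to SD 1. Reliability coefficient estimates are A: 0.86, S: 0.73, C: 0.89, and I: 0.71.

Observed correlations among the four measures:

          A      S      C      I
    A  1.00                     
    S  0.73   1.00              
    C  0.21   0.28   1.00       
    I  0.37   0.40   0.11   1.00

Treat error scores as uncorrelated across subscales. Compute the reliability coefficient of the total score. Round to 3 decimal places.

0.901

Var(A+S+C+I) = 4 + 2·[0.73 + 0.21 + 0.37 + 0.28 + 0.40 + 0.11] = 4 + 4.2 = 8.2.
Because errors are independent across components, Cov(Tᵢ,Tⱼ) = Cov(Xᵢ,Xⱼ); the off-diagonal part of the true-score variance is the same as above.
True-score variance = [0.86 + 0.73 + 0.89 + 0.71] + 4.2 = 3.19 + 4.2 = 7.39.
Reliability = 7.39 / 8.2 = 0.901.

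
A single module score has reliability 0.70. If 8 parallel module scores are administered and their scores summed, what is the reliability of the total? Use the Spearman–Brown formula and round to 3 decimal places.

ρ_k = kρ / (1 + (k−1)ρ) = 8·0.70 / (1 + 7·0.70) = 5.600 / 5.900 = 0.949.

0.949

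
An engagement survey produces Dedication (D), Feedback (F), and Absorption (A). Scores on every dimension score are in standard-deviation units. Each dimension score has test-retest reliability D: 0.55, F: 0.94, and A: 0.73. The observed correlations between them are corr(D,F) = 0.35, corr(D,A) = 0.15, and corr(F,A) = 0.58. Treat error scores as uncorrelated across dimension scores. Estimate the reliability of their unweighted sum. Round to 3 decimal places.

0.849

Var(D+F+A) = 3 + 2·[0.35 + 0.15 + 0.58] = 3 + 2.16 = 5.16.
With uncorrelated errors the cross-covariances are all true-score covariance, so they carry over unchanged; only the diagonal terms shrink to ρᵢσᵢ².
True-score variance = [0.55 + 0.94 + 0.73] + 2.16 = 2.22 + 2.16 = 4.38.
Reliability = 4.38 / 5.16 = 0.849.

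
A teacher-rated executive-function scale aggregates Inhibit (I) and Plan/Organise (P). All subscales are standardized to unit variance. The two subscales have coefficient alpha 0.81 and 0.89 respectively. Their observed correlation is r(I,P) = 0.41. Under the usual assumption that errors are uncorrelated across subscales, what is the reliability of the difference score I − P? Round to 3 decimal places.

0.746

Var(I−P) = 1 + 1 − 2·0.41 = 2 − 0.82 = 1.18.
Because errors are independent across components, Cov(Tᵢ,Tⱼ) = Cov(Xᵢ,Xⱼ); the off-diagonal part of the true-score variance is the same as above.
True-score variance = [0.81 + 0.89] − 0.82 = 1.7 − 0.82 = 0.88.
Reliability = 0.88 / 1.18 = 0.746.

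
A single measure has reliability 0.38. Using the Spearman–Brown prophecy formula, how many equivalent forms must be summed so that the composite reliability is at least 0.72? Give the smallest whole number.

k ≥ ρ*(1−ρ₁)/(ρ₁(1−ρ*)) = 0.72·0.62 / (0.38·0.28) = 4.195.
Smallest integer k = 5.

5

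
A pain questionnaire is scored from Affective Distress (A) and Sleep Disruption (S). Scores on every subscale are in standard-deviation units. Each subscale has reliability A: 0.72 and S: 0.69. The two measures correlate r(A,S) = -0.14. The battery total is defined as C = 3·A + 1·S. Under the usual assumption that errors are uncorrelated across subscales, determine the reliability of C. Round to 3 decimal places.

0.691

Var(C) = 3² + 1 + 2·[3·(-0.14)] = 10 − 0.84 = 9.16.
Under uncorrelated errors the observed covariances equal the true-score covariances, so only the own-variance terms attenuate.
True-score variance = [3²·0.72 + 0.69] − 0.84 = 7.17 − 0.84 = 6.33.
Reliability = 6.33 / 9.16 = 0.691.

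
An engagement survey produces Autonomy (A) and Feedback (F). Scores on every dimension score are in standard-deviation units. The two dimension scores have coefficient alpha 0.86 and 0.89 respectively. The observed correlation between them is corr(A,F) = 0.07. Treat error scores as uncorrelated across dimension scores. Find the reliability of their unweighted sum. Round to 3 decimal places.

0.883

Var(A+F) = 2 + 2·[0.07] = 2 + 0.14 = 2.14.
Because errors are independent across components, Cov(Tᵢ,Tⱼ) = Cov(Xᵢ,Xⱼ); the off-diagonal part of the true-score variance is the same as above.
True-score variance = [0.86 + 0.89] + 0.14 = 1.75 + 0.14 = 1.89.
Reliability = 1.89 / 2.14 = 0.883.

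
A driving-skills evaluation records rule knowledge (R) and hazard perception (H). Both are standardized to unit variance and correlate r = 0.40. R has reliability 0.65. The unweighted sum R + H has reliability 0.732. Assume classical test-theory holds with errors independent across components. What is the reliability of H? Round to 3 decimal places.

0.600

Var(R+H) = 2 + 2·0.40 = 2.800.
True-score variance = ρ_R + ρ_H + 2·0.40, so 0.732 = (0.65 + ρ_H + 0.80) / 2.800.
ρ_H = 0.732·2.800 − 0.65 − 0.80 = 0.600.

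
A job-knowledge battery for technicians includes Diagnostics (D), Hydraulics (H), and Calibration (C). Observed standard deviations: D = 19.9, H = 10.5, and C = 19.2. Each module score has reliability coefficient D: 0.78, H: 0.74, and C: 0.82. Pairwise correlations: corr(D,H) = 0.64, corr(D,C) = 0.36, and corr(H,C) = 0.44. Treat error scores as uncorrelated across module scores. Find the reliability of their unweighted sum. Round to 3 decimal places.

Var(D+H+C) = 19.9² + 10.5² + 19.2² + 2·[19.9·10.5·0.64 + 19.9·19.2·0.36 + 10.5·19.2·0.44] = 874.9 + 719.962 = 1594.86.
With uncorrelated errors the cross-covariances are all true-score covariance, so they carry over unchanged; only the diagonal terms shrink to ρᵢσᵢ².
True-score variance = [19.9²·0.78 + 10.5²·0.74 + 19.2²·0.82] + 719.962 = 692.758 + 719.962 = 1412.72.
Reliability = 1412.72 / 1594.86 = 0.886.

0.886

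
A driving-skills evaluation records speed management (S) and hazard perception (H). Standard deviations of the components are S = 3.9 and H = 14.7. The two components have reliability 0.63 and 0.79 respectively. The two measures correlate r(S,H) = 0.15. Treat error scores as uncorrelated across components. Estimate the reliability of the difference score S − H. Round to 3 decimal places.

0.762

Var(S−H) = 3.9² + 14.7² − 2·3.9·14.7·0.15 = 231.3 − 17.199 = 214.101.
With uncorrelated errors the cross-covariances are all true-score covariance, so they carry over unchanged; only the diagonal terms shrink to ρᵢσᵢ².
True-score variance = [3.9²·0.63 + 14.7²·0.79] − 17.199 = 180.293 − 17.199 = 163.094.
Reliability = 163.094 / 214.101 = 0.762.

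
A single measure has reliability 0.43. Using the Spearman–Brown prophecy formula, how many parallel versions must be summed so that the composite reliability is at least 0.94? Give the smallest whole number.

k ≥ ρ*(1−ρ₁)/(ρ₁(1−ρ*)) = 0.94·0.57 / (0.43·0.06) = 20.767.
Smallest integer k = 21.

21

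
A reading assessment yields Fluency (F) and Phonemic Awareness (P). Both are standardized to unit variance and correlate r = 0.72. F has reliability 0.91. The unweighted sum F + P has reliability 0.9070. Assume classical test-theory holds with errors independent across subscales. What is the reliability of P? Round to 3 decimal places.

Var(F+P) = 2 + 2·0.72 = 3.440.
True-score variance = ρ_F + ρ_P + 2·0.72, so 0.9070 = (0.91 + ρ_P + 1.44) / 3.440.
ρ_P = 0.9070·3.440 − 0.91 − 1.44 = 0.770.

0.770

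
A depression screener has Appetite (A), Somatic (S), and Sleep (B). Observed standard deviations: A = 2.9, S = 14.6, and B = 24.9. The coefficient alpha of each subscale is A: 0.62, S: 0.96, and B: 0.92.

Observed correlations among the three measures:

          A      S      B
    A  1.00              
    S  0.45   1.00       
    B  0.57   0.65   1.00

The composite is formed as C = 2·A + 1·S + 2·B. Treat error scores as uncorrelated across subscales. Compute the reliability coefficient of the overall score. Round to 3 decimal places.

0.946

Var(C) = 2²·2.9² + 14.6² + 2²·24.9² + 2·[2·2.9·14.6·0.45 + 4·2.9·24.9·0.57 + 2·14.6·24.9·0.65] = 2726.84 + 1350.69 = 4077.53.
With uncorrelated errors the cross-covariances are all true-score covariance, so they carry over unchanged; only the diagonal terms shrink to ρᵢσᵢ².
True-score variance = [2²·2.9²·0.62 + 14.6²·0.96 + 2²·24.9²·0.92] + 1350.69 = 2507.13 + 1350.69 = 3857.82.
Reliability = 3857.82 / 4077.53 = 0.946.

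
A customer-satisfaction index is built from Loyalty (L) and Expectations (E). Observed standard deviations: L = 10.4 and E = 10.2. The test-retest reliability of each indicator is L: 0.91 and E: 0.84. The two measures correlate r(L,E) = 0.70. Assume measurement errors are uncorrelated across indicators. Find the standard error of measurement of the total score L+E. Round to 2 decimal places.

Var(total) = 212.2 + 148.512 = 360.712.
True-score variance = 185.819 + 148.512 = 334.331, so reliability = 0.9269.
Error variance = 360.712 − 334.331 = 26.3808; SEM = √26.3808 = 5.14.

5.14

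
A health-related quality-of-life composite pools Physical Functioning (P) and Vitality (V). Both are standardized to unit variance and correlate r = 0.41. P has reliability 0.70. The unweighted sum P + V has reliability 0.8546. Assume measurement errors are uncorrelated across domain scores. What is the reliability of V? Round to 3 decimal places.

0.890

Var(P+V) = 2 + 2·0.41 = 2.820.
True-score variance = ρ_P + ρ_V + 2·0.41, so 0.8546 = (0.70 + ρ_V + 0.82) / 2.820.
ρ_V = 0.8546·2.820 − 0.70 − 0.82 = 0.890.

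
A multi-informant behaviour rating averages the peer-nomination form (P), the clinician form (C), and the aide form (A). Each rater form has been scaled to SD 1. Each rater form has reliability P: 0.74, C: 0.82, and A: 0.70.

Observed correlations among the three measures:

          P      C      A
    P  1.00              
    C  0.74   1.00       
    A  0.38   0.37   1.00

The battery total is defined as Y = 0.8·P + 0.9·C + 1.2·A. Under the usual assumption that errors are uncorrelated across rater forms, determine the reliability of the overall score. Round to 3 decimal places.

0.864

Var(Y) = 0.8² + 0.9² + 1.2² + 2·[0.72·0.74 + 0.96·0.38 + 1.08·0.37] = 2.89 + 2.5944 = 5.4844.
Because errors are independent across components, Cov(Tᵢ,Tⱼ) = Cov(Xᵢ,Xⱼ); the off-diagonal part of the true-score variance is the same as above.
True-score variance = [0.8²·0.74 + 0.9²·0.82 + 1.2²·0.70] + 2.5944 = 2.1458 + 2.5944 = 4.7402.
Reliability = 4.7402 / 5.4844 = 0.864.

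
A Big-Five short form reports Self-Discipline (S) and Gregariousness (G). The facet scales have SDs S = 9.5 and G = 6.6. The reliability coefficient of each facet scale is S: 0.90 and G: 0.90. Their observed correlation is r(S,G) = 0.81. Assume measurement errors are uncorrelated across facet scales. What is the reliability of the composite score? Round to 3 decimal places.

0.943

Var(S+G) = 9.5² + 6.6² + 2·[9.5·6.6·0.81] = 133.81 + 101.574 = 235.384.
With uncorrelated errors the cross-covariances are all true-score covariance, so they carry over unchanged; only the diagonal terms shrink to ρᵢσᵢ².
True-score variance = [9.5²·0.90 + 6.6²·0.90] + 101.574 = 120.429 + 101.574 = 222.003.
Reliability = 222.003 / 235.384 = 0.943.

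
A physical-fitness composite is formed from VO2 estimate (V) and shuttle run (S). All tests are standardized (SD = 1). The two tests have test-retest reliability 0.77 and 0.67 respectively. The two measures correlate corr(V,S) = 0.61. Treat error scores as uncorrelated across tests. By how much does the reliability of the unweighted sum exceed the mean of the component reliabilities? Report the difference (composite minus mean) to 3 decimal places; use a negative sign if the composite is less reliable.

0.106

Var(sum) = 2 + 1.22 = 3.22; true-score variance = 1.44 + 1.22 = 2.66; composite reliability = 0.8261.
Mean component reliability = 0.7200.
Difference = 0.8261 − 0.7200 = 0.106.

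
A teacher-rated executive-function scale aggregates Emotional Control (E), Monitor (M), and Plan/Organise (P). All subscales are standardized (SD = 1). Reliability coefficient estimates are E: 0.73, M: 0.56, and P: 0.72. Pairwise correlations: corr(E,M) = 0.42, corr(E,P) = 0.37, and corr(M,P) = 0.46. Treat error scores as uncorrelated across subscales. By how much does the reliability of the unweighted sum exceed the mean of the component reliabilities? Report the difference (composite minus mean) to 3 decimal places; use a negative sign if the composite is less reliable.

0.150

Var(sum) = 3 + 2.5 = 5.5; true-score variance = 2.01 + 2.5 = 4.51; composite reliability = 0.8200.
Mean component reliability = 0.6700.
Difference = 0.8200 − 0.6700 = 0.150.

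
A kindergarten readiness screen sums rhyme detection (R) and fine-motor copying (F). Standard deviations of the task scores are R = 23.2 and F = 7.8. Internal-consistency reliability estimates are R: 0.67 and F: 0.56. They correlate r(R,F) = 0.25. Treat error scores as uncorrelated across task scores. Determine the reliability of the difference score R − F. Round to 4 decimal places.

0.5981

Var(R−F) = 23.2² + 7.8² − 2·23.2·7.8·0.25 = 599.08 − 90.48 = 508.6.
Because errors are independent across components, Cov(Tᵢ,Tⱼ) = Cov(Xᵢ,Xⱼ); the off-diagonal part of the true-score variance is the same as above.
True-score variance = [23.2²·0.67 + 7.8²·0.56] − 90.48 = 394.691 − 90.48 = 304.211.
Reliability = 304.211 / 508.6 = 0.5981.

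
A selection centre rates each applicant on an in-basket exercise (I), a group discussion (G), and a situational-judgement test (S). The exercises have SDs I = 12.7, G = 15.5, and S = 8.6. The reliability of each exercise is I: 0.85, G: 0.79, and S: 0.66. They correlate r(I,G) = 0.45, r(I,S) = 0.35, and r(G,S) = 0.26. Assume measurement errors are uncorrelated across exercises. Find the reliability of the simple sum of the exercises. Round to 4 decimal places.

0.8750

Var(I+G+S) = 12.7² + 15.5² + 8.6² + 2·[12.7·15.5·0.45 + 12.7·8.6·0.35 + 15.5·8.6·0.26] = 475.5 + 322.935 = 798.435.
With uncorrelated errors the cross-covariances are all true-score covariance, so they carry over unchanged; only the diagonal terms shrink to ρᵢσᵢ².
True-score variance = [12.7²·0.85 + 15.5²·0.79 + 8.6²·0.66] + 322.935 = 375.708 + 322.935 = 698.643.
Reliability = 698.643 / 798.435 = 0.8750.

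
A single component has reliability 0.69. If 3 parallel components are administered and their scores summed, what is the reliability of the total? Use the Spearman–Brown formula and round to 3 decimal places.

ρ_k = kρ / (1 + (k−1)ρ) = 3·0.69 / (1 + 2·0.69) = 2.070 / 2.380 = 0.870.

0.870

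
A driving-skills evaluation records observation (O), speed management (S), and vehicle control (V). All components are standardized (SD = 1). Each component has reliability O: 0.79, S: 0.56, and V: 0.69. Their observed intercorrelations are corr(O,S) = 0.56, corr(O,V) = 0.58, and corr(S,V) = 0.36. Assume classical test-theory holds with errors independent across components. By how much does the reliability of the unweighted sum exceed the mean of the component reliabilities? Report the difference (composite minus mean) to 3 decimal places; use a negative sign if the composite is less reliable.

Var(sum) = 3 + 3 = 6; true-score variance = 2.04 + 3 = 5.04; composite reliability = 0.8400.
Mean component reliability = 0.6800.
Difference = 0.8400 − 0.6800 = 0.160.

0.160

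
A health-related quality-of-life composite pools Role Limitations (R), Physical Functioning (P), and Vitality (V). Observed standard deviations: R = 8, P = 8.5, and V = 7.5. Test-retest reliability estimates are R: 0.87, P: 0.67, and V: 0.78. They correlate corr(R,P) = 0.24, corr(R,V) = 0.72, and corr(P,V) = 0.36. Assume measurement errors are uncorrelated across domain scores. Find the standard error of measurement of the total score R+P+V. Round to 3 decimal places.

Var(total) = 192.5 + 164.94 = 357.44.
True-score variance = 147.963 + 164.94 = 312.903, so reliability = 0.8754.
Error variance = 357.44 − 312.903 = 44.5375; SEM = √44.5375 = 6.674.

6.674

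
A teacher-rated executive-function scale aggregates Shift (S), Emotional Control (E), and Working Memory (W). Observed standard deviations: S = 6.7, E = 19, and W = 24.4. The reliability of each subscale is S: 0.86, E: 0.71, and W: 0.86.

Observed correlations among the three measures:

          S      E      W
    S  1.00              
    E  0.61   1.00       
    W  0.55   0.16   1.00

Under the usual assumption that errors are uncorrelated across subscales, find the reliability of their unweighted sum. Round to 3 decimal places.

0.869

Var(S+E+W) = 6.7² + 19² + 24.4² + 2·[6.7·19·0.61 + 6.7·24.4·0.55 + 19·24.4·0.16] = 1001.25 + 483.486 = 1484.74.
Under uncorrelated errors the observed covariances equal the true-score covariances, so only the own-variance terms attenuate.
True-score variance = [6.7²·0.86 + 19²·0.71 + 24.4²·0.86] + 483.486 = 806.925 + 483.486 = 1290.41.
Reliability = 1290.41 / 1484.74 = 0.869.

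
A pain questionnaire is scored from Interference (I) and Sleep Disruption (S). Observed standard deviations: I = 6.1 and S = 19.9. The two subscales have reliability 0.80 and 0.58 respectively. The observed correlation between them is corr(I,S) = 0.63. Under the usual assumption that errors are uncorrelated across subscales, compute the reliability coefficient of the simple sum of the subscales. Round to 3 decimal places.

Var(I+S) = 6.1² + 19.9² + 2·[6.1·19.9·0.63] = 433.22 + 152.951 = 586.171.
Under uncorrelated errors the observed covariances equal the true-score covariances, so only the own-variance terms attenuate.
True-score variance = [6.1²·0.80 + 19.9²·0.58] + 152.951 = 259.454 + 152.951 = 412.405.
Reliability = 412.405 / 586.171 = 0.704.

0.704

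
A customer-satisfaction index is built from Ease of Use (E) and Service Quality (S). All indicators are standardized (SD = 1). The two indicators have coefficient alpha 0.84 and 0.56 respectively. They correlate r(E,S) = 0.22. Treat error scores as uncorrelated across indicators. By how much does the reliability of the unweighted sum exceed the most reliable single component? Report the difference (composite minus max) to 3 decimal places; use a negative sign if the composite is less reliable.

-0.086

Var(sum) = 2 + 0.44 = 2.44; true-score variance = 1.4 + 0.44 = 1.84; composite reliability = 0.7541.
Max component reliability = 0.8400.
Difference = 0.7541 − 0.8400 = -0.086.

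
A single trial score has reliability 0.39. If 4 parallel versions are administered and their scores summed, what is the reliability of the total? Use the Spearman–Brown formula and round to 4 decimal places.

ρ_k = kρ / (1 + (k−1)ρ) = 4·0.39 / (1 + 3·0.39) = 1.560 / 2.170 = 0.7189.

0.7189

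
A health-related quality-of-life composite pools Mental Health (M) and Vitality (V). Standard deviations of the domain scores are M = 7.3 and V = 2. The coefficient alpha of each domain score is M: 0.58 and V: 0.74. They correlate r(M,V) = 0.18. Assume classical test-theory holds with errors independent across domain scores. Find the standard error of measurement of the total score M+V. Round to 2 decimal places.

4.84

Var(total) = 57.29 + 5.256 = 62.546.
True-score variance = 33.8682 + 5.256 = 39.1242, so reliability = 0.6255.
Error variance = 62.546 − 39.1242 = 23.4218; SEM = √23.4218 = 4.84.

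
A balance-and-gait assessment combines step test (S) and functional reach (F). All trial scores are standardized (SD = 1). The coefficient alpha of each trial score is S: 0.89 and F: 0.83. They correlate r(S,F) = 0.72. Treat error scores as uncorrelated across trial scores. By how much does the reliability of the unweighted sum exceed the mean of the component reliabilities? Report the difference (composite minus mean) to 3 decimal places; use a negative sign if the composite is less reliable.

0.059

Var(sum) = 2 + 1.44 = 3.44; true-score variance = 1.72 + 1.44 = 3.16; composite reliability = 0.9186.
Mean component reliability = 0.8600.
Difference = 0.9186 − 0.8600 = 0.059.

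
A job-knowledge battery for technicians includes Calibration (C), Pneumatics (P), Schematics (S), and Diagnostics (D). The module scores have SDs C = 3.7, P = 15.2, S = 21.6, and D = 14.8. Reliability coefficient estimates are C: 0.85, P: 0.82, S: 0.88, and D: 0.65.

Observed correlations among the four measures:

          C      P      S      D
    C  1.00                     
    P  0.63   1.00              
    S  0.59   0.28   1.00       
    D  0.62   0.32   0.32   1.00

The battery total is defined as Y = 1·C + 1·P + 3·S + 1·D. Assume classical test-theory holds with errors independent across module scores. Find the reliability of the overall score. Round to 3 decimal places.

0.902

Var(Y) = 3.7² + 15.2² + 3²·21.6² + 14.8² + 2·[3.7·15.2·0.63 + 3·3.7·21.6·0.59 + 3.7·14.8·0.62 + 3·15.2·21.6·0.28 + 15.2·14.8·0.32 + 3·21.6·14.8·0.32] = 4662.81 + 1731.02 = 6393.83.
With uncorrelated errors the cross-covariances are all true-score covariance, so they carry over unchanged; only the diagonal terms shrink to ρᵢσᵢ².
True-score variance = [3.7²·0.85 + 15.2²·0.82 + 3²·21.6²·0.88 + 14.8²·0.65] + 1731.02 = 4038.62 + 1731.02 = 5769.64.
Reliability = 5769.64 / 6393.83 = 0.902.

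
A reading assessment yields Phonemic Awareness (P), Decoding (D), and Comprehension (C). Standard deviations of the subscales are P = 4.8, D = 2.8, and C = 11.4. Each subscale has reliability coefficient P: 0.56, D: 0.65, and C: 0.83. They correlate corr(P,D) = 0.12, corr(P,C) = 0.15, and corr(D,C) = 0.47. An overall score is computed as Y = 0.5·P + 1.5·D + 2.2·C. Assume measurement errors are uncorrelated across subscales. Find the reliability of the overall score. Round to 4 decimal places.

Var(Y) = 0.5²·4.8² + 1.5²·2.8² + 2.2²·11.4² + 2·[0.75·4.8·2.8·0.12 + 1.1·4.8·11.4·0.15 + 3.3·2.8·11.4·0.47] = 652.406 + 119.493 = 771.899.
Under uncorrelated errors the observed covariances equal the true-score covariances, so only the own-variance terms attenuate.
True-score variance = [0.5²·4.8²·0.56 + 1.5²·2.8²·0.65 + 2.2²·11.4²·0.83] + 119.493 = 536.767 + 119.493 = 656.26.
Reliability = 656.26 / 771.899 = 0.8502.

0.8502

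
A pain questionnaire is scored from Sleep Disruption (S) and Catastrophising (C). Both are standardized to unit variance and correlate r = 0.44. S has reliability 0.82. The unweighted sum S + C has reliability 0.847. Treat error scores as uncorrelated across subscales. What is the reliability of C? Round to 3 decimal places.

0.739

Var(S+C) = 2 + 2·0.44 = 2.880.
True-score variance = ρ_S + ρ_C + 2·0.44, so 0.847 = (0.82 + ρ_C + 0.88) / 2.880.
ρ_C = 0.847·2.880 − 0.82 − 0.88 = 0.739.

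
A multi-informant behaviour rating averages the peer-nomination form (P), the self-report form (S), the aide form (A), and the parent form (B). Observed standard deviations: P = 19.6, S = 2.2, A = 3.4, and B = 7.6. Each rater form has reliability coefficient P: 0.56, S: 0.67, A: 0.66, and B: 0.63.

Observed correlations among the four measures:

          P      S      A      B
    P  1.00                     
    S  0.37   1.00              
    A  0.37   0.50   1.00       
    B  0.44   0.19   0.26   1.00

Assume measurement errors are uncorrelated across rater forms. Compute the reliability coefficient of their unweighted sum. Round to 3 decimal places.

0.719

Var(P+S+A+B) = 19.6² + 2.2² + 3.4² + 7.6² + 2·[19.6·2.2·0.37 + 19.6·3.4·0.37 + 19.6·7.6·0.44 + 2.2·3.4·0.50 + 2.2·7.6·0.19 + 3.4·7.6·0.26] = 458.32 + 239.578 = 697.898.
Under uncorrelated errors the observed covariances equal the true-score covariances, so only the own-variance terms attenuate.
True-score variance = [19.6²·0.56 + 2.2²·0.67 + 3.4²·0.66 + 7.6²·0.63] + 239.578 = 262.391 + 239.578 = 501.968.
Reliability = 501.968 / 697.898 = 0.719.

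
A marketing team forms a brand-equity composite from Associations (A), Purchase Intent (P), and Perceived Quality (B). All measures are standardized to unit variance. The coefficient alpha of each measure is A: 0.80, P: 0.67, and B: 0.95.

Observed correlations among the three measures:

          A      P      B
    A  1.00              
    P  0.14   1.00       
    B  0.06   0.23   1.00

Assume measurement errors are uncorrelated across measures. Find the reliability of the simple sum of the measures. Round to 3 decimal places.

0.850

Var(A+P+B) = 3 + 2·[0.14 + 0.06 + 0.23] = 3 + 0.86 = 3.86.
Because errors are independent across components, Cov(Tᵢ,Tⱼ) = Cov(Xᵢ,Xⱼ); the off-diagonal part of the true-score variance is the same as above.
True-score variance = [0.80 + 0.67 + 0.95] + 0.86 = 2.42 + 0.86 = 3.28.
Reliability = 3.28 / 3.86 = 0.850.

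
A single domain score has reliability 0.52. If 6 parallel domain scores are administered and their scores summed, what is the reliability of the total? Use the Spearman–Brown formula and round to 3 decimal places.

ρ_k = kρ / (1 + (k−1)ρ) = 6·0.52 / (1 + 5·0.52) = 3.120 / 3.600 = 0.867.

0.867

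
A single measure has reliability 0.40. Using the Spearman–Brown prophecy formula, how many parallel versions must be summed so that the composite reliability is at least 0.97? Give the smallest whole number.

49

k ≥ ρ*(1−ρ₁)/(ρ₁(1−ρ*)) = 0.97·0.60 / (0.40·0.03) = 48.500.
Smallest integer k = 49.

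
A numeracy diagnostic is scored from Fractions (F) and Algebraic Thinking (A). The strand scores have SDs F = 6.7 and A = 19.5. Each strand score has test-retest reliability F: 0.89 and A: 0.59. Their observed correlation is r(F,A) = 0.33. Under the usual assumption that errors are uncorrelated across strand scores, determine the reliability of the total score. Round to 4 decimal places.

0.6855

Var(F+A) = 6.7² + 19.5² + 2·[6.7·19.5·0.33] = 425.14 + 86.229 = 511.369.
Under uncorrelated errors the observed covariances equal the true-score covariances, so only the own-variance terms attenuate.
True-score variance = [6.7²·0.89 + 19.5²·0.59] + 86.229 = 264.3 + 86.229 = 350.529.
Reliability = 350.529 / 511.369 = 0.6855.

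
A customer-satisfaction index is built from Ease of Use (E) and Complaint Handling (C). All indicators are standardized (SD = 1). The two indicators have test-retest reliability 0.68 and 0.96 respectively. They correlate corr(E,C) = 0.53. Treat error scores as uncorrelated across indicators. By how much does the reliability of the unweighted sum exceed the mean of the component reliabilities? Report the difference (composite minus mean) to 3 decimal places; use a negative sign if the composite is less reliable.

Var(sum) = 2 + 1.06 = 3.06; true-score variance = 1.64 + 1.06 = 2.7; composite reliability = 0.8824.
Mean component reliability = 0.8200.
Difference = 0.8824 − 0.8200 = 0.062.

0.062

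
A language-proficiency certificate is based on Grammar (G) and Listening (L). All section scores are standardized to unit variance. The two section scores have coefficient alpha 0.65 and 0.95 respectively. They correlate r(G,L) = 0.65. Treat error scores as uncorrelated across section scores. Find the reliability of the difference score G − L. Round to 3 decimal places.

0.429

Var(G−L) = 1 + 1 − 2·0.65 = 2 − 1.3 = 0.7.
With uncorrelated errors the cross-covariances are all true-score covariance, so they carry over unchanged; only the diagonal terms shrink to ρᵢσᵢ².
True-score variance = [0.65 + 0.95] − 1.3 = 1.6 − 1.3 = 0.3.
Reliability = 0.3 / 0.7 = 0.429.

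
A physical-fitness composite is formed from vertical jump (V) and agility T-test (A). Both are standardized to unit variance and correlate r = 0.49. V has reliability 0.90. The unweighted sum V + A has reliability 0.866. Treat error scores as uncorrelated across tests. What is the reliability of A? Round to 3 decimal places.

0.701

Var(V+A) = 2 + 2·0.49 = 2.980.
True-score variance = ρ_V + ρ_A + 2·0.49, so 0.866 = (0.90 + ρ_A + 0.98) / 2.980.
ρ_A = 0.866·2.980 − 0.90 − 0.98 = 0.701.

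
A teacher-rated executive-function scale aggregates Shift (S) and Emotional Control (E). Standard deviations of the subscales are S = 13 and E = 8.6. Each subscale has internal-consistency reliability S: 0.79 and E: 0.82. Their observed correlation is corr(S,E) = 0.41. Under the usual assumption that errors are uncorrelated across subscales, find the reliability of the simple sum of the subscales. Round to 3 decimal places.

0.854

Var(S+E) = 13² + 8.6² + 2·[13·8.6·0.41] = 242.96 + 91.676 = 334.636.
Because errors are independent across components, Cov(Tᵢ,Tⱼ) = Cov(Xᵢ,Xⱼ); the off-diagonal part of the true-score variance is the same as above.
True-score variance = [13²·0.79 + 8.6²·0.82] + 91.676 = 194.157 + 91.676 = 285.833.
Reliability = 285.833 / 334.636 = 0.854.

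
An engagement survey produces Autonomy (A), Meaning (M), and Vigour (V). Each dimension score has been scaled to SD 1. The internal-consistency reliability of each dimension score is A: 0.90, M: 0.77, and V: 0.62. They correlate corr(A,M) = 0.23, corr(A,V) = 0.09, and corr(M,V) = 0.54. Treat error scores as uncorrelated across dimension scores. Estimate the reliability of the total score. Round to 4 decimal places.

0.8496

Var(A+M+V) = 3 + 2·[0.23 + 0.09 + 0.54] = 3 + 1.72 = 4.72.
Because errors are independent across components, Cov(Tᵢ,Tⱼ) = Cov(Xᵢ,Xⱼ); the off-diagonal part of the true-score variance is the same as above.
True-score variance = [0.90 + 0.77 + 0.62] + 1.72 = 2.29 + 1.72 = 4.01.
Reliability = 4.01 / 4.72 = 0.8496.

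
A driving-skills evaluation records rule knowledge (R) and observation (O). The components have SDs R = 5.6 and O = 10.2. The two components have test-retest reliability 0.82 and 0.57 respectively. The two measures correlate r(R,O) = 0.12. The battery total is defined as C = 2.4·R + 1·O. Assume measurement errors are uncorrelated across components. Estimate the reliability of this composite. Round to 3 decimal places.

Var(C) = 2.4²·5.6² + 10.2² + 2·[2.4·5.6·10.2·0.12] = 284.674 + 32.9011 = 317.575.
Because errors are independent across components, Cov(Tᵢ,Tⱼ) = Cov(Xᵢ,Xⱼ); the off-diagonal part of the true-score variance is the same as above.
True-score variance = [2.4²·5.6²·0.82 + 10.2²·0.57] + 32.9011 = 207.422 + 32.9011 = 240.323.
Reliability = 240.323 / 317.575 = 0.757.

0.757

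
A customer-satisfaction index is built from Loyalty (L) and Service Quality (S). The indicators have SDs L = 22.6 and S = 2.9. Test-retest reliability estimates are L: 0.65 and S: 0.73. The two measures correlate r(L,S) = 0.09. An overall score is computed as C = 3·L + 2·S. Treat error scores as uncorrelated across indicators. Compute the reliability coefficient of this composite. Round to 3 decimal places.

0.656

Var(C) = 3²·22.6² + 2²·2.9² + 2·[6·22.6·2.9·0.09] = 4630.48 + 70.7832 = 4701.26.
Under uncorrelated errors the observed covariances equal the true-score covariances, so only the own-variance terms attenuate.
True-score variance = [3²·22.6²·0.65 + 2²·2.9²·0.73] + 70.7832 = 3012.5 + 70.7832 = 3083.29.
Reliability = 3083.29 / 4701.26 = 0.656.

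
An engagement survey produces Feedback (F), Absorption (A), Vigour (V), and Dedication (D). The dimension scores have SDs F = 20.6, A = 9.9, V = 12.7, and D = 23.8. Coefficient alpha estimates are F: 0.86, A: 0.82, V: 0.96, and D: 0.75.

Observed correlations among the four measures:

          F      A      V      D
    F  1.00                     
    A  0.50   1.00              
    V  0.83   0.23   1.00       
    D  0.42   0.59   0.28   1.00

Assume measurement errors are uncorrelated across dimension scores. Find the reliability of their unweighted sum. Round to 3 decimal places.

Var(F+A+V+D) = 20.6² + 9.9² + 12.7² + 23.8² + 2·[20.6·9.9·0.50 + 20.6·12.7·0.83 + 20.6·23.8·0.42 + 9.9·12.7·0.23 + 9.9·23.8·0.59 + 12.7·23.8·0.28] = 1250.1 + 1555.2 = 2805.3.
With uncorrelated errors the cross-covariances are all true-score covariance, so they carry over unchanged; only the diagonal terms shrink to ρᵢσᵢ².
True-score variance = [20.6²·0.86 + 9.9²·0.82 + 12.7²·0.96 + 23.8²·0.75] + 1555.2 = 1024.99 + 1555.2 = 2580.18.
Reliability = 2580.18 / 2805.3 = 0.920.

0.920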